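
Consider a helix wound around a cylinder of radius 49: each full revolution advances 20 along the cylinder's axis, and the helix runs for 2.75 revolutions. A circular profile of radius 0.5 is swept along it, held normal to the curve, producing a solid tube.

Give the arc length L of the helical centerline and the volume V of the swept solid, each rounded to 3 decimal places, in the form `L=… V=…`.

L=848.444 V=666.366

2πR = 2π·49 = 307.876080
per-turn = √(307.876080² + 20²) = √(94787.6807 + 400) = √95187.6807 = 308.525008
L = 2.75 × 308.525008 = 848.443772
V = π·0.5² × L = 0.785398 × 848.443772 = 666.366181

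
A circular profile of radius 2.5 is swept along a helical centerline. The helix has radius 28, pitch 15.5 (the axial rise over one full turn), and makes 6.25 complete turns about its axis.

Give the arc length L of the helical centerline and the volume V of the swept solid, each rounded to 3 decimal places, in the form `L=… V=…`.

2πR = 2π·28 = 175.929189
per-turn = √(175.929189² + 15.5²) = √(30951.0794 + 240.25) = √31191.3294 = 176.610672
L = 6.25 × 176.610672 = 1103.816699
V = π·2.5² × L = 19.634954 × 1103.816699 = 21673.390201

L=1103.817 V=21673.390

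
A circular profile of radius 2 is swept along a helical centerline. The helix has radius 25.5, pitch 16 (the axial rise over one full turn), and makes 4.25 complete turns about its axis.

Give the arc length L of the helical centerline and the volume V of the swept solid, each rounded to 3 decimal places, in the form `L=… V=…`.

L=684.327 V=8599.508

2πR = 2π·25.5 = 160.221225
per-turn = √(160.221225² + 16²) = √(25670.8410 + 256) = √25926.8410 = 161.018139
L = 4.25 × 161.018139 = 684.327090
V = π·2² × L = 12.566371 × 684.327090 = 8599.507837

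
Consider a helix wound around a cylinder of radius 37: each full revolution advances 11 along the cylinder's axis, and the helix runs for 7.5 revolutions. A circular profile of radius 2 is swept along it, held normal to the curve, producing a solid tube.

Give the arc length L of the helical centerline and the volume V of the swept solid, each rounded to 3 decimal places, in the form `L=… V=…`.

L=1745.535 V=21935.035

2πR = 2π·37 = 232.477856
per-turn = √(232.477856² + 11²) = √(54045.9537 + 121) = √54166.9537 = 232.737951
L = 7.5 × 232.737951 = 1745.534630
V = π·2² × L = 12.566371 × 1745.534630 = 21935.035085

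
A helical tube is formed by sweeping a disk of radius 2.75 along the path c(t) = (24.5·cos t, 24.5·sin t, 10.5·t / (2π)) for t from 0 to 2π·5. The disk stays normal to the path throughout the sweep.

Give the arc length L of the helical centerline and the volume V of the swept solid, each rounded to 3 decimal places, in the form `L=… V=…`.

L=771.479 V=18329.016

2πR = 2π·24.5 = 153.938040
per-turn = √(153.938040² + 10.5²) = √(23696.9202 + 110.25) = √23807.1702 = 154.295723
L = 5 × 154.295723 = 771.478616
V = π·2.75² × L = 23.758294 × 771.478616 = 18329.016103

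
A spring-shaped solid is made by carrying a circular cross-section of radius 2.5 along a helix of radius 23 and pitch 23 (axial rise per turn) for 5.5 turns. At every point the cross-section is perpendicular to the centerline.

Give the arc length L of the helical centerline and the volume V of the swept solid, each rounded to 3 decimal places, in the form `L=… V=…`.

L=804.827 V=15802.732

2πR = 2π·23 = 144.513262
per-turn = √(144.513262² + 23²) = √(20884.0829 + 529) = √21413.0829 = 146.332098
L = 5.5 × 146.332098 = 804.826539
V = π·2.5² × L = 19.634954 × 804.826539 = 15802.732142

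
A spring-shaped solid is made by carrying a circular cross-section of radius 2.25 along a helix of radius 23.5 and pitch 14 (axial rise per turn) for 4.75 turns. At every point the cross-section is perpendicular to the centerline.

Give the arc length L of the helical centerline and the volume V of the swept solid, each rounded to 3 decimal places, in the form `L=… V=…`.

2πR = 2π·23.5 = 147.654855
per-turn = √(147.654855² + 14²) = √(21801.9561 + 196) = √21997.9561 = 148.317080
L = 4.75 × 148.317080 = 704.506128
V = π·2.25² × L = 15.904313 × 704.506128 = 11204.685842

L=704.506 V=11204.686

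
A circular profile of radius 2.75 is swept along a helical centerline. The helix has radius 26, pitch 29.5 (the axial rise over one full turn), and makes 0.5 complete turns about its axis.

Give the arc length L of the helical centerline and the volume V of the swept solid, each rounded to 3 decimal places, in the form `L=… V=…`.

2πR = 2π·26 = 163.362818
per-turn = √(163.362818² + 29.5²) = √(26687.4103 + 870.25) = √27557.6603 = 166.005001
L = 0.5 × 166.005001 = 83.002500
V = π·2.75² × L = 23.758294 × 83.002500 = 1971.997844

L=83.003 V=1971.998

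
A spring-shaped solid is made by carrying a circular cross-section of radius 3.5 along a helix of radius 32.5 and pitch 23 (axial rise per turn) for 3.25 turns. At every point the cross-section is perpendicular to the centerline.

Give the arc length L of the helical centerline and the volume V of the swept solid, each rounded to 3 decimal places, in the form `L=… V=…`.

2πR = 2π·32.5 = 204.203522
per-turn = √(204.203522² + 23²) = √(41699.0786 + 529) = √42228.0786 = 205.494717
L = 3.25 × 205.494717 = 667.857829
V = π·3.5² × L = 38.484510 × 667.857829 = 25702.181315

L=667.858 V=25702.181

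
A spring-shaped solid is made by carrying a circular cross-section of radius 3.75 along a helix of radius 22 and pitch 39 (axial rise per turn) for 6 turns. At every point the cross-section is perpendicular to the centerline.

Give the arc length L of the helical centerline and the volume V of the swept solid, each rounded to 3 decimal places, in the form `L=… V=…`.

L=861.759 V=38071.330

2πR = 2π·22 = 138.230077
per-turn = √(138.230077² + 39²) = √(19107.5541 + 1521) = √20628.5541 = 143.626439
L = 6 × 143.626439 = 861.758637
V = π·3.75² × L = 44.178647 × 861.758637 = 38071.330354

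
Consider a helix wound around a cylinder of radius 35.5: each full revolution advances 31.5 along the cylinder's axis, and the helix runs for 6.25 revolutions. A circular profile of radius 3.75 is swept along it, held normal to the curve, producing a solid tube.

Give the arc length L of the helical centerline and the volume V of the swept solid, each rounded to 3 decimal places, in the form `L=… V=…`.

L=1407.915 V=62199.764

2πR = 2π·35.5 = 223.053078
per-turn = √(223.053078² + 31.5²) = √(49752.6758 + 992.25) = √50744.9258 = 225.266344
L = 6.25 × 225.266344 = 1407.914651
V = π·3.75² × L = 44.178647 × 1407.914651 = 62199.763922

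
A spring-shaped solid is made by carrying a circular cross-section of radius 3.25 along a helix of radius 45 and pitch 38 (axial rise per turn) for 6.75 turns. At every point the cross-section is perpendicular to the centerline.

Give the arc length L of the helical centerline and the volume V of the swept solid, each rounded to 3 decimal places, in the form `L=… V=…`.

L=1925.677 V=63899.875

2πR = 2π·45 = 282.743339
per-turn = √(282.743339² + 38²) = √(79943.7956 + 1444) = √81387.7956 = 285.285463
L = 6.75 × 285.285463 = 1925.676878
V = π·3.25² × L = 33.183072 × 1925.676878 = 63899.875275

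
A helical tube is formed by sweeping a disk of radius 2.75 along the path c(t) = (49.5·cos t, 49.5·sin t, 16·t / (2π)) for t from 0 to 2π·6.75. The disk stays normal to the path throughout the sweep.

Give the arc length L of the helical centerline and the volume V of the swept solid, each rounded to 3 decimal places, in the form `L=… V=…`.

L=2102.145 V=49943.390

2πR = 2π·49.5 = 311.017673
per-turn = √(311.017673² + 16²) = √(96731.9927 + 256) = √96987.9927 = 311.428953
L = 6.75 × 311.428953 = 2102.145432
V = π·2.75² × L = 23.758294 × 2102.145432 = 49943.390145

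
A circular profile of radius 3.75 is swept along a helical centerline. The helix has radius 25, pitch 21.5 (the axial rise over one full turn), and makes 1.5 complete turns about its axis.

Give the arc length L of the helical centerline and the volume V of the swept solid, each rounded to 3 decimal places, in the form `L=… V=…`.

2πR = 2π·25 = 157.079633
per-turn = √(157.079633² + 21.5²) = √(24674.0110 + 462.25) = √25136.2610 = 158.544193
L = 1.5 × 158.544193 = 237.816289
V = π·3.75² × L = 44.178647 × 237.816289 = 10506.401804

L=237.816 V=10506.402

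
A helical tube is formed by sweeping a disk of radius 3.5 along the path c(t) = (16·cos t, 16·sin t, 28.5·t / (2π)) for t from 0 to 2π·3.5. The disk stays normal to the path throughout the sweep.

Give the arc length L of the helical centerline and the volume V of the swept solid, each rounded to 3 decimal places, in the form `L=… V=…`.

L=365.724 V=14074.727

2πR = 2π·16 = 100.530965
per-turn = √(100.530965² + 28.5²) = √(10106.4749 + 812.25) = √10918.7249 = 104.492703
L = 3.5 × 104.492703 = 365.724459
V = π·3.5² × L = 38.484510 × 365.724459 = 14074.726612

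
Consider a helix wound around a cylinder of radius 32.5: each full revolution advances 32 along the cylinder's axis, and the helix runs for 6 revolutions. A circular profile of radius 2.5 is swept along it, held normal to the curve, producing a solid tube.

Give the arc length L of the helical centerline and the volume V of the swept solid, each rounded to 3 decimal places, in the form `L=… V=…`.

L=1240.174 V=24350.754

2πR = 2π·32.5 = 204.203522
per-turn = √(204.203522² + 32²) = √(41699.0786 + 1024) = √42723.0786 = 206.695618
L = 6 × 206.695618 = 1240.173709
V = π·2.5² × L = 19.634954 × 1240.173709 = 24350.753841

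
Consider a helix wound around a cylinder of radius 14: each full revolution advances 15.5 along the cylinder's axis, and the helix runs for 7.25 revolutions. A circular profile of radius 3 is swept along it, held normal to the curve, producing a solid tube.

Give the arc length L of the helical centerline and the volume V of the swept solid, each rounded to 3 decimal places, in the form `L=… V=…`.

2πR = 2π·14 = 87.964594
per-turn = √(87.964594² + 15.5²) = √(7737.7699 + 240.25) = √7978.0199 = 89.319762
L = 7.25 × 89.319762 = 647.568273
V = π·3² × L = 28.274334 × 647.568273 = 18309.561567

L=647.568 V=18309.562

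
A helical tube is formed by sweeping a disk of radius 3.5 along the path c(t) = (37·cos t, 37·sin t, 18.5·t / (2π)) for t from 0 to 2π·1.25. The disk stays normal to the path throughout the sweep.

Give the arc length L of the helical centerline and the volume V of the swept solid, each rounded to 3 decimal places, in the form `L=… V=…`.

2πR = 2π·37 = 232.477856
per-turn = √(232.477856² + 18.5²) = √(54045.9537 + 342.25) = √54388.2037 = 233.212786
L = 1.25 × 233.212786 = 291.515983
V = π·3.5² × L = 38.484510 × 291.515983 = 11218.849761

L=291.516 V=11218.850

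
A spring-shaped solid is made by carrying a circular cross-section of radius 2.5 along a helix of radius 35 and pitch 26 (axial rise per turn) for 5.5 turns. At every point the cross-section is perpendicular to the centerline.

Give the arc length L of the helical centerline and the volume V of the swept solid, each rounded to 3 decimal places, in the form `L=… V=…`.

L=1217.937 V=23914.142

2πR = 2π·35 = 219.911486
per-turn = √(219.911486² + 26²) = √(48361.0616 + 676) = √49037.0616 = 221.443134
L = 5.5 × 221.443134 = 1217.937237
V = π·2.5² × L = 19.634954 × 1217.937237 = 23914.141719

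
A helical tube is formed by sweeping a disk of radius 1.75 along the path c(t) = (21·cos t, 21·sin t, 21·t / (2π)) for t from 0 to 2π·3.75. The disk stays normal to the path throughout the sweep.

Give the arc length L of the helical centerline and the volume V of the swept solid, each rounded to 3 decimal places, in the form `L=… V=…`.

2πR = 2π·21 = 131.946891
per-turn = √(131.946891² + 21²) = √(17409.9822 + 441) = √17850.9822 = 133.607568
L = 3.75 × 133.607568 = 501.028379
V = π·1.75² × L = 9.621128 × 501.028379 = 4820.457917

L=501.028 V=4820.458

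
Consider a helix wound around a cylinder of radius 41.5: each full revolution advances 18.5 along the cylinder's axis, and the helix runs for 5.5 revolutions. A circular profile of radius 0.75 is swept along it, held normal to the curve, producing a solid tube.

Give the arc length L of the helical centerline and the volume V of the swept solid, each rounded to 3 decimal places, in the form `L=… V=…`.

2πR = 2π·41.5 = 260.752190
per-turn = √(260.752190² + 18.5²) = √(67991.7047 + 342.25) = √68333.9547 = 261.407641
L = 5.5 × 261.407641 = 1437.742025
V = π·0.75² × L = 1.767146 × 1437.742025 = 2540.699878

L=1437.742 V=2540.700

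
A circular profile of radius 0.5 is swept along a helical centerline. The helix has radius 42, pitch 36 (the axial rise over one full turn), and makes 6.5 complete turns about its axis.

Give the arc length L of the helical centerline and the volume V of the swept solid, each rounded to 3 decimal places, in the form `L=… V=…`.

L=1731.197 V=1359.679

2πR = 2π·42 = 263.893783
per-turn = √(263.893783² + 36²) = √(69639.9287 + 1296) = √70935.9287 = 266.337997
L = 6.5 × 266.337997 = 1731.196981
V = π·0.5² × L = 0.785398 × 1731.196981 = 1359.678929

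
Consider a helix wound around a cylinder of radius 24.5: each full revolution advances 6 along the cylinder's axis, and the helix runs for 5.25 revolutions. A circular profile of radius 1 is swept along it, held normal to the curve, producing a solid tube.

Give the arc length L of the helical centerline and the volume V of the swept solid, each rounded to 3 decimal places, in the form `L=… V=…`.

2πR = 2π·24.5 = 153.938040
per-turn = √(153.938040² + 6²) = √(23696.9202 + 36) = √23732.9202 = 154.054926
L = 5.25 × 154.054926 = 808.788361
V = π·1² × L = 3.141593 × 808.788361 = 2540.883572

L=808.788 V=2540.884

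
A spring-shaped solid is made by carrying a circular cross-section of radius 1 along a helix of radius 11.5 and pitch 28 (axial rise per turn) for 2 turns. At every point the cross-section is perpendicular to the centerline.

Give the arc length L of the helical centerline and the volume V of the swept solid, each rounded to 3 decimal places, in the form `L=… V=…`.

L=154.984 V=486.897

2πR = 2π·11.5 = 72.256631
per-turn = √(72.256631² + 28²) = √(5221.0207 + 784) = √6005.0207 = 77.492069
L = 2 × 77.492069 = 154.984138
V = π·1² × L = 3.141593 × 154.984138 = 486.897028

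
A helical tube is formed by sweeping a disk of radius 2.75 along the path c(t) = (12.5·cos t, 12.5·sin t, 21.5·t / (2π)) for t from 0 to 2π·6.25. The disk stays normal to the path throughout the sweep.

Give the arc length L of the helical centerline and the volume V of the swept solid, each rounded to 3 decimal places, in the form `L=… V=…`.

L=508.934 V=12091.403

2πR = 2π·12.5 = 78.539816
per-turn = √(78.539816² + 21.5²) = √(6168.5028 + 462.25) = √6630.7528 = 81.429434
L = 6.25 × 81.429434 = 508.933964
V = π·2.75² × L = 23.758294 × 508.933964 = 12091.402960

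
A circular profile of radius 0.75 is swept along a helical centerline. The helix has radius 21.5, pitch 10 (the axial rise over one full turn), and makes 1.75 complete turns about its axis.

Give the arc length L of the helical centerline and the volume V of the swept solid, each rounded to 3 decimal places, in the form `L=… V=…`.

2πR = 2π·21.5 = 135.088484
per-turn = √(135.088484² + 10²) = √(18248.8985 + 100) = √18348.8985 = 135.458106
L = 1.75 × 135.458106 = 237.051686
V = π·0.75² × L = 1.767146 × 237.051686 = 418.904907

L=237.052 V=418.905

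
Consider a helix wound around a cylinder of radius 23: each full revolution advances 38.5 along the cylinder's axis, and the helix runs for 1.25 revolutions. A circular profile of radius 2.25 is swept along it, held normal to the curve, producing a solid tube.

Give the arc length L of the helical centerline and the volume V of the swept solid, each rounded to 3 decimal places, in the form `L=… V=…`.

2πR = 2π·23 = 144.513262
per-turn = √(144.513262² + 38.5²) = √(20884.0829 + 1482.25) = √22366.3329 = 149.553779
L = 1.25 × 149.553779 = 186.942224
V = π·2.25² × L = 15.904313 × 186.942224 = 2973.187610

L=186.942 V=2973.188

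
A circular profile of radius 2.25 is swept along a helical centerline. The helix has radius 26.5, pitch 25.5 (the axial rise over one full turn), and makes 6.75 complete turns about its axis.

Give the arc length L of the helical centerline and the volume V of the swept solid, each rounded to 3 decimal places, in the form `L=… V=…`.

L=1137.009 V=18083.343

2πR = 2π·26.5 = 166.504411
per-turn = √(166.504411² + 25.5²) = √(27723.7188 + 650.25) = √28373.9688 = 168.445744
L = 6.75 × 168.445744 = 1137.008774
V = π·2.25² × L = 15.904313 × 1137.008774 = 18083.343205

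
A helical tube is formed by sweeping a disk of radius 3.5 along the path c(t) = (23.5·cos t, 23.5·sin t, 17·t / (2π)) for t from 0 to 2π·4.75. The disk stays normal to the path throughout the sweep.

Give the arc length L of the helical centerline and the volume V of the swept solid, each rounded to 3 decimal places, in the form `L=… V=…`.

L=705.994 V=27169.824

2πR = 2π·23.5 = 147.654855
per-turn = √(147.654855² + 17²) = √(21801.9561 + 289) = √22090.9561 = 148.630267
L = 4.75 × 148.630267 = 705.993766
V = π·3.5² × L = 38.484510 × 705.993766 = 27169.824149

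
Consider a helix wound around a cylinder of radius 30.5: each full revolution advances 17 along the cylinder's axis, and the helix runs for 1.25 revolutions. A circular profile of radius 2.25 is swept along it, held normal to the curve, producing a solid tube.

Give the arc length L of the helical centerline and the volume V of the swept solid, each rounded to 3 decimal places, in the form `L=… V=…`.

2πR = 2π·30.5 = 191.637152
per-turn = √(191.637152² + 17²) = √(36724.7980 + 289) = √37013.7980 = 192.389703
L = 1.25 × 192.389703 = 240.487129
V = π·2.25² × L = 15.904313 × 240.487129 = 3824.782530

L=240.487 V=3824.783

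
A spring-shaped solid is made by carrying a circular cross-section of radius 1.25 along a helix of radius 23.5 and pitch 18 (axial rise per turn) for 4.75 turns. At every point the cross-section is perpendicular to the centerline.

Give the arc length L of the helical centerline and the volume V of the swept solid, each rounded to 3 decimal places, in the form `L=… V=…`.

2πR = 2π·23.5 = 147.654855
per-turn = √(147.654855² + 18²) = √(21801.9561 + 324) = √22125.9561 = 148.747962
L = 4.75 × 148.747962 = 706.552818
V = π·1.25² × L = 4.908739 × 706.552818 = 3468.283036

L=706.553 V=3468.283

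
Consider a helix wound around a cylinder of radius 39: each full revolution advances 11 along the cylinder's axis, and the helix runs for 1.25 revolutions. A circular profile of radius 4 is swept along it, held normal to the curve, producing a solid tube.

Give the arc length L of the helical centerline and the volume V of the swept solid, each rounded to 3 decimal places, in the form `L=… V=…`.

L=306.614 V=15412.088

2πR = 2π·39 = 245.044227
per-turn = √(245.044227² + 11²) = √(60046.6732 + 121) = √60167.6732 = 245.290997
L = 1.25 × 245.290997 = 306.613746
V = π·4² × L = 50.265482 × 306.613746 = 15412.087879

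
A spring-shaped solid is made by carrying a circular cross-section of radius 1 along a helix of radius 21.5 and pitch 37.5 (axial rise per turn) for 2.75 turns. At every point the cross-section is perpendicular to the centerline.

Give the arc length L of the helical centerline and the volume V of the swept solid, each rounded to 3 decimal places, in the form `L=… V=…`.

2πR = 2π·21.5 = 135.088484
per-turn = √(135.088484² + 37.5²) = √(18248.8985 + 1406.25) = √19655.1485 = 140.196821
L = 2.75 × 140.196821 = 385.541257
V = π·1² × L = 3.141593 × 385.541257 = 1211.213581

L=385.541 V=1211.214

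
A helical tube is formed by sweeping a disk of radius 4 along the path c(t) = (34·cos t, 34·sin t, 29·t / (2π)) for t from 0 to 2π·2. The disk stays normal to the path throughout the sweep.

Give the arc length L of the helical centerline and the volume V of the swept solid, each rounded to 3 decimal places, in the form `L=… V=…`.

2πR = 2π·34 = 213.628300
per-turn = √(213.628300² + 29²) = √(45637.0508 + 841) = √46478.0508 = 215.587687
L = 2 × 215.587687 = 431.175374
V = π·4² × L = 50.265482 × 431.175374 = 21673.238190

L=431.175 V=21673.238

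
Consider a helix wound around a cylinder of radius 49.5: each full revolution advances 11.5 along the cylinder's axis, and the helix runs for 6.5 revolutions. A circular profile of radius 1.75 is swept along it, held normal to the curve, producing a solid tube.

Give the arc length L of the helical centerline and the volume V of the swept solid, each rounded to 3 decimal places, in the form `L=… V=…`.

2πR = 2π·49.5 = 311.017673
per-turn = √(311.017673² + 11.5²) = √(96731.9927 + 132.25) = √96864.2427 = 311.230209
L = 6.5 × 311.230209 = 2022.996356
V = π·1.75² × L = 9.621128 × 2022.996356 = 19463.505874

L=2022.996 V=19463.506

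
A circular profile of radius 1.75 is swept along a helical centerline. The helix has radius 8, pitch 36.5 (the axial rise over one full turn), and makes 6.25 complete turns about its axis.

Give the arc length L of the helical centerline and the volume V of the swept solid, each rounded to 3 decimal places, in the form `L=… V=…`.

L=388.249 V=3735.390

2πR = 2π·8 = 50.265482
per-turn = √(50.265482² + 36.5²) = √(2526.6187 + 1332.25) = √3858.8687 = 62.119793
L = 6.25 × 62.119793 = 388.248708
V = π·1.75² × L = 9.621128 × 388.248708 = 3735.390327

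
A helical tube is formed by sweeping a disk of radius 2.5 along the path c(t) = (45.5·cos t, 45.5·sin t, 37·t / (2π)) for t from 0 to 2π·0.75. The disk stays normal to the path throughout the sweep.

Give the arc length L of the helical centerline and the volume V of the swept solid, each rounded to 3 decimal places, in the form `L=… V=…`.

L=216.202 V=4245.116

2πR = 2π·45.5 = 285.884931
per-turn = √(285.884931² + 37²) = √(81730.1940 + 1369) = √83099.1940 = 288.269308
L = 0.75 × 288.269308 = 216.201981
V = π·2.5² × L = 19.634954 × 216.201981 = 4245.115973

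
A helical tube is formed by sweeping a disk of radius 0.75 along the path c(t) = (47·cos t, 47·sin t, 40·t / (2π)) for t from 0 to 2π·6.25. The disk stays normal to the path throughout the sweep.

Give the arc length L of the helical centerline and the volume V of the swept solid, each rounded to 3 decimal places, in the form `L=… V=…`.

2πR = 2π·47 = 295.309709
per-turn = √(295.309709² + 40²) = √(87207.8245 + 1600) = √88807.8245 = 298.006417
L = 6.25 × 298.006417 = 1862.540105
V = π·0.75² × L = 1.767146 × 1862.540105 = 3291.380051

L=1862.540 V=3291.380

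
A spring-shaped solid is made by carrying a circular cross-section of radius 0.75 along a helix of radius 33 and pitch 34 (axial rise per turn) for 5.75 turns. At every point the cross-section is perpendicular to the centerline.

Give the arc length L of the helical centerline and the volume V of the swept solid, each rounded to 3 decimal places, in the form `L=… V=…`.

L=1208.157 V=2134.990

2πR = 2π·33 = 207.345115
per-turn = √(207.345115² + 34²) = √(42991.9968 + 1156) = √44147.9968 = 210.114247
L = 5.75 × 210.114247 = 1208.156920
V = π·0.75² × L = 1.767146 × 1208.156920 = 2134.989509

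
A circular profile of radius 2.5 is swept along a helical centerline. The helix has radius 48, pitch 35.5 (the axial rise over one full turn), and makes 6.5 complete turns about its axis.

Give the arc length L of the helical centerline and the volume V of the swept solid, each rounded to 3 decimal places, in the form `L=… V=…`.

2πR = 2π·48 = 301.592895
per-turn = √(301.592895² + 35.5²) = √(90958.2742 + 1260.25) = √92218.5242 = 303.675031
L = 6.5 × 303.675031 = 1973.887698
V = π·2.5² × L = 19.634954 × 1973.887698 = 38757.194326

L=1973.888 V=38757.194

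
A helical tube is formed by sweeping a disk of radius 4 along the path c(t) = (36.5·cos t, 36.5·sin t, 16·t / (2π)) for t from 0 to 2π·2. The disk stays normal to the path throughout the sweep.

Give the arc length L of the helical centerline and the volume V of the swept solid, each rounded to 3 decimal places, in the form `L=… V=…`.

L=459.787 V=23111.437

2πR = 2π·36.5 = 229.336264
per-turn = √(229.336264² + 16²) = √(52595.1219 + 256) = √52851.1219 = 229.893719
L = 2 × 229.893719 = 459.787437
V = π·4² × L = 50.265482 × 459.787437 = 23111.437359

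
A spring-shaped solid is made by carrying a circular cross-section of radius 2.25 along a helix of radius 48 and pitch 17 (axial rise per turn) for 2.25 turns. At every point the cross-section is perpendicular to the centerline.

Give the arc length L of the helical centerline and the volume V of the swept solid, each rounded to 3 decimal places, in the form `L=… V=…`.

L=679.661 V=10809.544

2πR = 2π·48 = 301.592895
per-turn = √(301.592895² + 17²) = √(90958.2742 + 289) = √91247.2742 = 302.071637
L = 2.25 × 302.071637 = 679.661184
V = π·2.25² × L = 15.904313 × 679.661184 = 10809.544079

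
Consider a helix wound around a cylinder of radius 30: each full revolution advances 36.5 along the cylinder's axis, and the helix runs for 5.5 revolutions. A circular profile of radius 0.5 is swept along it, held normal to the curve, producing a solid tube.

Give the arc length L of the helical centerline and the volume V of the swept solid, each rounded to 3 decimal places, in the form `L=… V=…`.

L=1055.983 V=829.367

2πR = 2π·30 = 188.495559
per-turn = √(188.495559² + 36.5²) = √(35530.5758 + 1332.25) = √36862.8258 = 191.996942
L = 5.5 × 191.996942 = 1055.983183
V = π·0.5² × L = 0.785398 × 1055.983183 = 829.367252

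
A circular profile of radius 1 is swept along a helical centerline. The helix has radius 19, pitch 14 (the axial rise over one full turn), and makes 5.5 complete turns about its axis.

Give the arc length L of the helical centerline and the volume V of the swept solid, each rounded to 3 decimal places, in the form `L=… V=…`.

2πR = 2π·19 = 119.380521
per-turn = √(119.380521² + 14²) = √(14251.7088 + 196) = √14447.7088 = 120.198622
L = 5.5 × 120.198622 = 661.092422
V = π·1² × L = 3.141593 × 661.092422 = 2076.883095

L=661.092 V=2076.883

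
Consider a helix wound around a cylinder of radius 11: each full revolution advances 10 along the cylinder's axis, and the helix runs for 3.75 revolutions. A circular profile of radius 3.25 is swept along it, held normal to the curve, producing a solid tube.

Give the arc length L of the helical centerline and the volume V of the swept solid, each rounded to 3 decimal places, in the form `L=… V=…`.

L=261.880 V=8689.990

2πR = 2π·11 = 69.115038
per-turn = √(69.115038² + 10²) = √(4776.8885 + 100) = √4876.8885 = 69.834723
L = 3.75 × 69.834723 = 261.880211
V = π·3.25² × L = 33.183072 × 261.880211 = 8689.990005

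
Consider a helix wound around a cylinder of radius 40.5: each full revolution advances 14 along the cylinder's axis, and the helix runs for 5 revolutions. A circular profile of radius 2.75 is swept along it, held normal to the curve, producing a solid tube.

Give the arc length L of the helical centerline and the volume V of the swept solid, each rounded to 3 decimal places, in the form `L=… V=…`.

L=1274.269 V=30274.462

2πR = 2π·40.5 = 254.469005
per-turn = √(254.469005² + 14²) = √(64754.4745 + 196) = √64950.4745 = 254.853830
L = 5 × 254.853830 = 1274.269148
V = π·2.75² × L = 23.758294 × 1274.269148 = 30274.461621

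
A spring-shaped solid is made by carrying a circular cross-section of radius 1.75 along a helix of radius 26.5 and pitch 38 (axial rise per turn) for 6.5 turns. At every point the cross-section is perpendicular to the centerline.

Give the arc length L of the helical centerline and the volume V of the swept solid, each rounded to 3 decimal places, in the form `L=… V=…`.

2πR = 2π·26.5 = 166.504411
per-turn = √(166.504411² + 38²) = √(27723.7188 + 1444) = √29167.7188 = 170.785593
L = 6.5 × 170.785593 = 1110.106354
V = π·1.75² × L = 9.621128 × 1110.106354 = 10680.474774

L=1110.106 V=10680.475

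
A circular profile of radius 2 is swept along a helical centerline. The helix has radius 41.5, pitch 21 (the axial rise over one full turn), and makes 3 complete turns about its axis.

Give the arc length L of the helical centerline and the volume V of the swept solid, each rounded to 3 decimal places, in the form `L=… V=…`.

L=784.789 V=9861.954

2πR = 2π·41.5 = 260.752190
per-turn = √(260.752190² + 21²) = √(67991.7047 + 441) = √68432.7047 = 261.596454
L = 3 × 261.596454 = 784.789362
V = π·2² × L = 12.566371 × 784.789362 = 9861.953975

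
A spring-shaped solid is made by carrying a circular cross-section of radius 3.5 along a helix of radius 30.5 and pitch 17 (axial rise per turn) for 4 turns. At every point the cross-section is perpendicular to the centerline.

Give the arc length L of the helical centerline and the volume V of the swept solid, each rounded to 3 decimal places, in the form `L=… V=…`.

2πR = 2π·30.5 = 191.637152
per-turn = √(191.637152² + 17²) = √(36724.7980 + 289) = √37013.7980 = 192.389703
L = 4 × 192.389703 = 769.558814
V = π·3.5² × L = 38.484510 × 769.558814 = 29616.093863

L=769.559 V=29616.094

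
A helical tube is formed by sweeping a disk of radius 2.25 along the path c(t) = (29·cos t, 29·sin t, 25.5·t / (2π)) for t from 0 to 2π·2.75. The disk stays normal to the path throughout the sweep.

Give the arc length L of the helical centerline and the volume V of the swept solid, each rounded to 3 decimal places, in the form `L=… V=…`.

2πR = 2π·29 = 182.212374
per-turn = √(182.212374² + 25.5²) = √(33201.3492 + 650.25) = √33851.5992 = 183.988041
L = 2.75 × 183.988041 = 505.967113
V = π·2.25² × L = 15.904313 × 505.967113 = 8047.059229

L=505.967 V=8047.059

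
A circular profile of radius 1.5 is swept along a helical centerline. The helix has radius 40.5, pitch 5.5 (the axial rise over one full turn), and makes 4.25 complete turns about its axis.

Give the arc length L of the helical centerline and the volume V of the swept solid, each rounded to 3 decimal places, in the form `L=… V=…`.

2πR = 2π·40.5 = 254.469005
per-turn = √(254.469005² + 5.5²) = √(64754.4745 + 30.25) = √64784.7245 = 254.528435
L = 4.25 × 254.528435 = 1081.745851
V = π·1.5² × L = 7.068583 × 1081.745851 = 7646.410841

L=1081.746 V=7646.411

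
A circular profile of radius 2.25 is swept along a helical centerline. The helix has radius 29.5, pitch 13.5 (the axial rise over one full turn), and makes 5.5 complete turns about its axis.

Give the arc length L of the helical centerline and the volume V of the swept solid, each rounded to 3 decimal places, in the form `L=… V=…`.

2πR = 2π·29.5 = 185.353967
per-turn = √(185.353967² + 13.5²) = √(34356.0929 + 182.25) = √34538.3429 = 185.844943
L = 5.5 × 185.844943 = 1022.147188
V = π·2.25² × L = 15.904313 × 1022.147188 = 16256.548610

L=1022.147 V=16256.549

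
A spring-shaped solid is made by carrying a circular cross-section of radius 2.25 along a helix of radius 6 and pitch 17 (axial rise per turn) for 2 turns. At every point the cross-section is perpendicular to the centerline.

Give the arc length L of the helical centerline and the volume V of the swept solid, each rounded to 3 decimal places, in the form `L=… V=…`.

2πR = 2π·6 = 37.699112
per-turn = √(37.699112² + 17²) = √(1421.2230 + 289) = √1710.2230 = 41.354843
L = 2 × 41.354843 = 82.709686
V = π·2.25² × L = 15.904313 × 82.709686 = 1315.440716

L=82.710 V=1315.441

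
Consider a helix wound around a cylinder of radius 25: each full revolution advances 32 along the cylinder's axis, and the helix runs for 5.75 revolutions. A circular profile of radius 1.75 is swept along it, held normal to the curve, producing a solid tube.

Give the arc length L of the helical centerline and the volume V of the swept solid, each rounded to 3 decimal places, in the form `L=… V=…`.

L=921.759 V=8868.365

2πR = 2π·25 = 157.079633
per-turn = √(157.079633² + 32²) = √(24674.0110 + 1024) = √25698.0110 = 160.305992
L = 5.75 × 160.305992 = 921.759453
V = π·1.75² × L = 9.621128 × 921.759453 = 8868.365221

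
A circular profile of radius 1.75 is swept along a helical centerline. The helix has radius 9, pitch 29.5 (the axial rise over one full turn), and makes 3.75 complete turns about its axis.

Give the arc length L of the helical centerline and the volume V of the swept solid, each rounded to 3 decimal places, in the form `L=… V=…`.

L=239.178 V=2301.165

2πR = 2π·9 = 56.548668
per-turn = √(56.548668² + 29.5²) = √(3197.7518 + 870.25) = √4068.0018 = 63.780889
L = 3.75 × 63.780889 = 239.178334
V = π·1.75² × L = 9.621128 × 239.178334 = 2301.165252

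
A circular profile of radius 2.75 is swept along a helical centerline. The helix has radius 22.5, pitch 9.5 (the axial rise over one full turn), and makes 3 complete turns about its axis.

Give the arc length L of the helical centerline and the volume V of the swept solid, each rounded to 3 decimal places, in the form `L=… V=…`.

L=425.072 V=10098.974

2πR = 2π·22.5 = 141.371669
per-turn = √(141.371669² + 9.5²) = √(19985.9489 + 90.25) = √20076.1989 = 141.690504
L = 3 × 141.690504 = 425.071512
V = π·2.75² × L = 23.758294 × 425.071512 = 10098.974138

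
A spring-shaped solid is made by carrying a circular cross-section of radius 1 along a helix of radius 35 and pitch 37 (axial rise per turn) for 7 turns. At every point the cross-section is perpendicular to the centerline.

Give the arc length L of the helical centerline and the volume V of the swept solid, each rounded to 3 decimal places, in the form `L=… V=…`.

L=1561.017 V=4904.078

2πR = 2π·35 = 219.911486
per-turn = √(219.911486² + 37²) = √(48361.0616 + 1369) = √49730.0616 = 223.002380
L = 7 × 223.002380 = 1561.016661
V = π·1² × L = 3.141593 × 1561.016661 = 4904.078475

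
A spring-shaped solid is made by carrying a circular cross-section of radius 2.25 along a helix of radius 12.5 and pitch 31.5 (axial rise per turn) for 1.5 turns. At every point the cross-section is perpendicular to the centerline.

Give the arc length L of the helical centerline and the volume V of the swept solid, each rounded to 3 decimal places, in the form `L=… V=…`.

2πR = 2π·12.5 = 78.539816
per-turn = √(78.539816² + 31.5²) = √(6168.5028 + 992.25) = √7160.7528 = 84.621231
L = 1.5 × 84.621231 = 126.931847
V = π·2.25² × L = 15.904313 × 126.931847 = 2018.763794

L=126.932 V=2018.764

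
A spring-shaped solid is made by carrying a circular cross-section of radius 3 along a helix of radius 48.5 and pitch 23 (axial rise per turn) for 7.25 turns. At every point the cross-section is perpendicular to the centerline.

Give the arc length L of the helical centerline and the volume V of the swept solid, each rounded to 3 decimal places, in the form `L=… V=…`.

2πR = 2π·48.5 = 304.734487
per-turn = √(304.734487² + 23²) = √(92863.1078 + 529) = √93392.1078 = 305.601224
L = 7.25 × 305.601224 = 2215.608870
V = π·3² × L = 28.274334 × 2215.608870 = 62644.864955

L=2215.609 V=62644.865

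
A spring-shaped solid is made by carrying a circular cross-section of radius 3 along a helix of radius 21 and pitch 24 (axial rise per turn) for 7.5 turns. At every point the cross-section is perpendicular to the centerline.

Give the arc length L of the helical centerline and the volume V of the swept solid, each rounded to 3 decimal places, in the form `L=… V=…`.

L=1005.839 V=28439.419

2πR = 2π·21 = 131.946891
per-turn = √(131.946891² + 24²) = √(17409.9822 + 576) = √17985.9822 = 134.111827
L = 7.5 × 134.111827 = 1005.838703
V = π·3² × L = 28.274334 × 1005.838703 = 28439.419324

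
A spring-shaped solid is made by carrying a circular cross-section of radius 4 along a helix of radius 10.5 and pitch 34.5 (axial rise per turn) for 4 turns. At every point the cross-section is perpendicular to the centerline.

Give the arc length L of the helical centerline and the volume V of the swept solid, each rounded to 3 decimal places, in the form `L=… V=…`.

2πR = 2π·10.5 = 65.973446
per-turn = √(65.973446² + 34.5²) = √(4352.4955 + 1190.25) = √5542.7455 = 74.449617
L = 4 × 74.449617 = 297.798470
V = π·4² × L = 50.265482 × 297.798470 = 14968.983763

L=297.798 V=14968.984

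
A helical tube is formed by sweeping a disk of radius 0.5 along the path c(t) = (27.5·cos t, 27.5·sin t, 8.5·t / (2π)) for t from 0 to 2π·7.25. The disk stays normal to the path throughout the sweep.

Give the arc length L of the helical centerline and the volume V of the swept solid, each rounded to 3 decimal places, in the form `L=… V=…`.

L=1254.225 V=985.066

2πR = 2π·27.5 = 172.787596
per-turn = √(172.787596² + 8.5²) = √(29855.5533 + 72.25) = √29927.8033 = 172.996541
L = 7.25 × 172.996541 = 1254.224925
V = π·0.5² × L = 0.785398 × 1254.224925 = 985.065952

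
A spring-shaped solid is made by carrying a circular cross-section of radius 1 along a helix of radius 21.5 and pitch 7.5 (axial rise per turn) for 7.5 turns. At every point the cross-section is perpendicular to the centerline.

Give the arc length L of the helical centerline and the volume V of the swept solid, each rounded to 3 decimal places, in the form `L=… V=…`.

L=1014.724 V=3187.849

2πR = 2π·21.5 = 135.088484
per-turn = √(135.088484² + 7.5²) = √(18248.8985 + 56.25) = √18305.1485 = 135.296521
L = 7.5 × 135.296521 = 1014.723906
V = π·1² × L = 3.141593 × 1014.723906 = 3187.849168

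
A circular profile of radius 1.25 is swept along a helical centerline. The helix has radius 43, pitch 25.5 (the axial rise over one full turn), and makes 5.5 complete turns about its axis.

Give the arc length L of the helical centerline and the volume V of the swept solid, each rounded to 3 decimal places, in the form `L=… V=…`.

2πR = 2π·43 = 270.176968
per-turn = √(270.176968² + 25.5²) = √(72995.5942 + 650.25) = √73645.8442 = 271.377678
L = 5.5 × 271.377678 = 1492.577229
V = π·1.25² × L = 4.908739 × 1492.577229 = 7326.671342

L=1492.577 V=7326.671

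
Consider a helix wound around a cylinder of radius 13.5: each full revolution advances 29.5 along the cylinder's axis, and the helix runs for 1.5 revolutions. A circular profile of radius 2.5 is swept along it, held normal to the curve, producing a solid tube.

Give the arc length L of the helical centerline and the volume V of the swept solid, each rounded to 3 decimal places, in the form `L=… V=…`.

L=134.710 V=2645.017

2πR = 2π·13.5 = 84.823002
per-turn = √(84.823002² + 29.5²) = √(7194.9416 + 870.25) = √8065.1916 = 89.806412
L = 1.5 × 89.806412 = 134.709618
V = π·2.5² × L = 19.634954 × 134.709618 = 2645.017160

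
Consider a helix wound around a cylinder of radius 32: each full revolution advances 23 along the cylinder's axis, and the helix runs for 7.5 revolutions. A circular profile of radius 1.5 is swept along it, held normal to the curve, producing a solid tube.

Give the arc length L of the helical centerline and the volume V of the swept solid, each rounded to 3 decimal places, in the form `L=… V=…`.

2πR = 2π·32 = 201.061930
per-turn = √(201.061930² + 23²) = √(40425.8996 + 529) = √40954.8996 = 202.373169
L = 7.5 × 202.373169 = 1517.798769
V = π·1.5² × L = 7.068583 × 1517.798769 = 10728.687292

L=1517.799 V=10728.687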